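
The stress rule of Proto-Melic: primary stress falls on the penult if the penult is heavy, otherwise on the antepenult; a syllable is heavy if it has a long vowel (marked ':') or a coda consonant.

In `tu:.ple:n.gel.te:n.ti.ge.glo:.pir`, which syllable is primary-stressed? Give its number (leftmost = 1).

7

Weights: 6 ge L, 7 glo: H, 8 pir H.
The penult (syllable 7, glo:) is heavy, so it takes stress.
Primary stress: syllable 7 → tu:.ple:n.gel.te:n.ti.ge.ˈglo:.pir.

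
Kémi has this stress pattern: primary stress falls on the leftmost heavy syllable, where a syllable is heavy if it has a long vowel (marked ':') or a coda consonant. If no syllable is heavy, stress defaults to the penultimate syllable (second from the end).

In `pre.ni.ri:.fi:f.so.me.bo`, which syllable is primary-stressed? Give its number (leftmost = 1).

Weights: 1 pre L, 2 ni L, 3 ri: H, 4 fi:f H, 5 so L, 6 me L, 7 bo L.
Heavy syllables in the domain: 3, 4. The leftmost is syllable 3 (ri:).
Primary stress: syllable 3 → pre.ni.ˈri:.fi:f.so.me.bo.

3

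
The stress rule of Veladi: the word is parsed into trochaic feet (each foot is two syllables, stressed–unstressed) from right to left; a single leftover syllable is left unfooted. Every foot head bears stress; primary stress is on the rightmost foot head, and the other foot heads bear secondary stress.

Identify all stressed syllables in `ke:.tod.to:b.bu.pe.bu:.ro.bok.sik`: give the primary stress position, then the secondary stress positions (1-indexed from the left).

Parse right to left into trochaic (ˈσσ) feet: ke: (ˈtod.to:b) (ˈbu.pe) (ˈbu:.ro) (ˈbok.sik). Syllable 1 is left unfooted.
Foot heads (stressed positions): 2, 4, 6, 8.
End Rule Rightmost: primary stress on the rightmost head = syllable 8.
Secondary stress on 2, 4, 6: ke:.ˌtod.to:b.ˌbu.pe.ˌbu:.ro.ˈbok.sik.

primary 8, secondary 2, 4, 6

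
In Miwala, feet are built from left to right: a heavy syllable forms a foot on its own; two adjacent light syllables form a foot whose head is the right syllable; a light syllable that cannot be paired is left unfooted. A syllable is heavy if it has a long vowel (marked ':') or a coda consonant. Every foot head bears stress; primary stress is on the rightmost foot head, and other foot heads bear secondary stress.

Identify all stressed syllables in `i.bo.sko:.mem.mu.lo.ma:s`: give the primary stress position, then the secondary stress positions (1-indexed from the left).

primary 7, secondary 2, 3, 4, 6

Weights: 1 i L, 2 bo L, 3 sko: H, 4 mem H, 5 mu L, 6 lo L, 7 ma:s H.
Parse left to right (heavy = foot alone; LL = one foot; stranded L unfooted): (i.ˈbo) (ˈsko:) (ˈmem) (mu.ˈlo) (ˈma:s).
Foot heads: 2, 3, 4, 6, 7.
Primary stress on the rightmost head = syllable 7.
Secondary stress on 2, 3, 4, 6: i.ˌbo.ˌsko:.ˌmem.mu.ˌlo.ˈma:s.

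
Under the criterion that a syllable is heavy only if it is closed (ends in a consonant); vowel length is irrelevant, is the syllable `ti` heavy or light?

light

`ti`: short vowel, open (no coda). Open (no coda) → light.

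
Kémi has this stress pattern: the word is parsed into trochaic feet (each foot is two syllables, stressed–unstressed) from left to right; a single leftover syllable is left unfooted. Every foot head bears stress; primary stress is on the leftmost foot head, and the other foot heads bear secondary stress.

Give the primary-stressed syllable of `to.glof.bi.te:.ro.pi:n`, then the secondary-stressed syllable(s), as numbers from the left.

primary 1, secondary 3, 5

Parse left to right into trochaic (ˈσσ) feet: (ˈto.glof) (ˈbi.te:) (ˈro.pi:n).
Foot heads (stressed positions): 1, 3, 5.
End Rule Leftmost: primary stress on the leftmost head = syllable 1.
Secondary stress on 3, 5: ˈto.glof.ˌbi.te:.ˌro.pi:n.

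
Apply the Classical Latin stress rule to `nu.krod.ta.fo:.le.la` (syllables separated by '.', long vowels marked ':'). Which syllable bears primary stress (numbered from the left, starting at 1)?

Classical Latin: stress the penult if heavy (long vowel or closed), else the antepenult.
Weights: 4 fo: H, 5 le L, 6 la L.
The penult (syllable 5, le) is light, so stress falls on the antepenult (syllable 4, fo:).
Stress on syllable 4: nu.krod.ta.ˈfo:.le.la.

4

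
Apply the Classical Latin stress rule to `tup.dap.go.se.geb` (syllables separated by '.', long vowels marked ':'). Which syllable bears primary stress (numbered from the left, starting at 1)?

Classical Latin: stress the penult if heavy (long vowel or closed), else the antepenult.
Weights: 3 go L, 4 se L, 5 geb H.
The penult (syllable 4, se) is light, so stress falls on the antepenult (syllable 3, go).
Stress on syllable 3: tup.dap.ˈgo.se.geb.

3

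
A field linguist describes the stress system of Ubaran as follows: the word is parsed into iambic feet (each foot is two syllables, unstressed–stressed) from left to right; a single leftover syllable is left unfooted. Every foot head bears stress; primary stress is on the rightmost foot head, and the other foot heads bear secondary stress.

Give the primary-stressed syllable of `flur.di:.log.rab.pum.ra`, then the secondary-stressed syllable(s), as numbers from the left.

Parse left to right into iambic (σˈσ) feet: (flur.ˈdi:) (log.ˈrab) (pum.ˈra).
Foot heads (stressed positions): 2, 4, 6.
End Rule Rightmost: primary stress on the rightmost head = syllable 6.
Secondary stress on 2, 4: flur.ˌdi:.log.ˌrab.pum.ˈra.

primary 6, secondary 2, 4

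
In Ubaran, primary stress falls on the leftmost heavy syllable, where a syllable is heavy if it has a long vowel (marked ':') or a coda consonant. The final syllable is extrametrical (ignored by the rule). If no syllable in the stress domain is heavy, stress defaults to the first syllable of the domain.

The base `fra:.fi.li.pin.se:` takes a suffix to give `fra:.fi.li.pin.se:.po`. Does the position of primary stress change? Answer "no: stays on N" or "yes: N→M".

no: stays on 1

Base `fra:.fi.li.pin.se:` (5 syllables):
  The final syllable (5, se:) is extrametrical; the stress domain is syllables 1–4.
  Weights: 1 fra: H, 2 fi L, 3 li L, 4 pin H.
  Heavy syllables in the domain: 1, 4. The leftmost is syllable 1 (fra:).
  → primary stress on syllable 1.
Suffixed `fra:.fi.li.pin.se:.po` (6 syllables):
  The final syllable (6, po) is extrametrical; the stress domain is syllables 1–5.
  Weights: 1 fra: H, 2 fi L, 3 li L, 4 pin H, 5 se: H.
  Heavy syllables in the domain: 1, 4, 5. The leftmost is syllable 1 (fra:).
  → primary stress on syllable 1.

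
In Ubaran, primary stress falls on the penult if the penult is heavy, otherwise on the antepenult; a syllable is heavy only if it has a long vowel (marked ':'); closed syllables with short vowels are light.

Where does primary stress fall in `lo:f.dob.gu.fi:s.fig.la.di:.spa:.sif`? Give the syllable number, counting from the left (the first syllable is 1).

8

Weights: 7 di: H, 8 spa: H, 9 sif L.
The penult (syllable 8, spa:) is heavy, so it takes stress.
Primary stress: syllable 8 → lo:f.dob.gu.fi:s.fig.la.di:.ˈspa:.sif.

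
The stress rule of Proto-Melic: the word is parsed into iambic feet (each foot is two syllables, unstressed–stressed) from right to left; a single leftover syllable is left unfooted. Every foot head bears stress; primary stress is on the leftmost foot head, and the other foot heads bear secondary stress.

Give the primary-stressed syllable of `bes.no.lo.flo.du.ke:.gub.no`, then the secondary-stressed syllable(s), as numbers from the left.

Parse right to left into iambic (σˈσ) feet: (bes.ˈno) (lo.ˈflo) (du.ˈke:) (gub.ˈno).
Foot heads (stressed positions): 2, 4, 6, 8.
End Rule Leftmost: primary stress on the leftmost head = syllable 2.
Secondary stress on 4, 6, 8: bes.ˈno.lo.ˌflo.du.ˌke:.gub.ˌno.

primary 2, secondary 4, 6, 8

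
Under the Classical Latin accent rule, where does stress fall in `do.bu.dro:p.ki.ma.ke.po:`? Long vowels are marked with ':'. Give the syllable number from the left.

5

Classical Latin: stress the penult if heavy (long vowel or closed), else the antepenult.
Weights: 5 ma L, 6 ke L, 7 po: H.
The penult (syllable 6, ke) is light, so stress falls on the antepenult (syllable 5, ma).
Stress on syllable 5: do.bu.dro:p.ki.ˈma.ke.po:.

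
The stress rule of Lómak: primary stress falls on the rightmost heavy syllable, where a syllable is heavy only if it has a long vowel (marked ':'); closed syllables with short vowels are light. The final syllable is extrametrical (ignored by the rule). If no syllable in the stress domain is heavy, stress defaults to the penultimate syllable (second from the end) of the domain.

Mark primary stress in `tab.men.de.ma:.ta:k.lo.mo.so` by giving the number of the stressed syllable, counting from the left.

5

The final syllable (8, so) is extrametrical; the stress domain is syllables 1–7.
Weights: 1 tab L, 2 men L, 3 de L, 4 ma: H, 5 ta:k H, 6 lo L, 7 mo L.
Heavy syllables in the domain: 4, 5. The rightmost is syllable 5 (ta:k).
Primary stress: syllable 5 → tab.men.de.ma:.ˈta:k.lo.mo.so.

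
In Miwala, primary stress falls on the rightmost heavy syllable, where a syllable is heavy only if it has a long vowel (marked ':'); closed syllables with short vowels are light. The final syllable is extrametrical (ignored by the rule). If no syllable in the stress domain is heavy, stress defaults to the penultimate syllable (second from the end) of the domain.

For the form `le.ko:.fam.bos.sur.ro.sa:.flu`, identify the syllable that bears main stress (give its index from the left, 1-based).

7

The final syllable (8, flu) is extrametrical; the stress domain is syllables 1–7.
Weights: 1 le L, 2 ko: H, 3 fam L, 4 bos L, 5 sur L, 6 ro L, 7 sa: H.
Heavy syllables in the domain: 2, 7. The rightmost is syllable 7 (sa:).
Primary stress: syllable 7 → le.ko:.fam.bos.sur.ro.ˈsa:.flu.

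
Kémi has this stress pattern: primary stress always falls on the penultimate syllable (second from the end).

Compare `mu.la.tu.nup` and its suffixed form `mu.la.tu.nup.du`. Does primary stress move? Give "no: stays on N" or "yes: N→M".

Base `mu.la.tu.nup` (4 syllables):
  The word has 4 syllables; the penultimate syllable (second from the end) is syllable 3 (tu).
  → primary stress on syllable 3.
Suffixed `mu.la.tu.nup.du` (5 syllables):
  The word has 5 syllables; the penultimate syllable (second from the end) is syllable 4 (nup).
  → primary stress on syllable 4.

yes: 3→4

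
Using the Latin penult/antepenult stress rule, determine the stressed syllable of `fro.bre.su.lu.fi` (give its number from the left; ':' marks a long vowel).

Classical Latin: stress the penult if heavy (long vowel or closed), else the antepenult.
Weights: 3 su L, 4 lu L, 5 fi L.
The penult (syllable 4, lu) is light, so stress falls on the antepenult (syllable 3, su).
Stress on syllable 3: fro.bre.ˈsu.lu.fi.

3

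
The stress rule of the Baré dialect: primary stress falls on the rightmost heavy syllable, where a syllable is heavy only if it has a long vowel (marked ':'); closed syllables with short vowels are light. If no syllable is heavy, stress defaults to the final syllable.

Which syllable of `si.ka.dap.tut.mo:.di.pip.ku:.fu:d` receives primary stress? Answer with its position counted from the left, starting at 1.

Weights: 1 si L, 2 ka L, 3 dap L, 4 tut L, 5 mo: H, 6 di L, 7 pip L, 8 ku: H, 9 fu:d H.
Heavy syllables in the domain: 5, 8, 9. The rightmost is syllable 9 (fu:d).
Primary stress: syllable 9 → si.ka.dap.tut.mo:.di.pip.ku:.ˈfu:d.

9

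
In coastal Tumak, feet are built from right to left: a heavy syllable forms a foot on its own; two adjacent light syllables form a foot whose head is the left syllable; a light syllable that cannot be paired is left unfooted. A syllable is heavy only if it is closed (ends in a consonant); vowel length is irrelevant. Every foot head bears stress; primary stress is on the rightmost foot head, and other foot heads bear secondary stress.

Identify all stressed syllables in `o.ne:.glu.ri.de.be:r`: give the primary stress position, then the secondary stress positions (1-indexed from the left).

Weights: 1 o L, 2 ne: L, 3 glu L, 4 ri L, 5 de L, 6 be:r H.
Parse right to left (heavy = foot alone; LL = one foot; stranded L unfooted): o (ˈne:.glu) (ˈri.de) (ˈbe:r).
Foot heads: 2, 4, 6.
Primary stress on the rightmost head = syllable 6.
Secondary stress on 2, 4: o.ˌne:.glu.ˌri.de.ˈbe:r.

primary 6, secondary 2, 4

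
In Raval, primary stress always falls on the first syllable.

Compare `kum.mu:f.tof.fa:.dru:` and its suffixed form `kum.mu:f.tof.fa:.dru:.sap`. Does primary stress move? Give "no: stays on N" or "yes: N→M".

no: stays on 1

Base `kum.mu:f.tof.fa:.dru:` (5 syllables):
  The word has 5 syllables; the first syllable is syllable 1 (kum).
  → primary stress on syllable 1.
Suffixed `kum.mu:f.tof.fa:.dru:.sap` (6 syllables):
  The word has 6 syllables; the first syllable is syllable 1 (kum).
  → primary stress on syllable 1.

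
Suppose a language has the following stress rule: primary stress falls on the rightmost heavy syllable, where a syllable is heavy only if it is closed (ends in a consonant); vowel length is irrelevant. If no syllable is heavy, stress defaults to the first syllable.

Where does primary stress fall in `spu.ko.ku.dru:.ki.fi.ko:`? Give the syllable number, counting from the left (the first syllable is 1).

Weights: 1 spu L, 2 ko L, 3 ku L, 4 dru: L, 5 ki L, 6 fi L, 7 ko: L.
No heavy syllable in the domain; default to the first syllable = syllable 1.
Primary stress: syllable 1 → ˈspu.ko.ku.dru:.ki.fi.ko:.

1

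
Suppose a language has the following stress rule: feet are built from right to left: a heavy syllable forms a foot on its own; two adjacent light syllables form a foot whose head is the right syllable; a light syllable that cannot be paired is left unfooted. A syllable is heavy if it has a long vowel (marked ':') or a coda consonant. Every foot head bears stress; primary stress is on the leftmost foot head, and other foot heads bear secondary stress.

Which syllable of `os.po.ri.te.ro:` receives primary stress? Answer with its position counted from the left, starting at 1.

1

Weights: 1 os H, 2 po L, 3 ri L, 4 te L, 5 ro: H.
Parse right to left (heavy = foot alone; LL = one foot; stranded L unfooted): (ˈos) po (ri.ˈte) (ˈro:).
Foot heads: 1, 4, 5.
Primary stress on the leftmost head = syllable 1.
Primary stress: syllable 1 → ˈos.po.ri.te.ro:.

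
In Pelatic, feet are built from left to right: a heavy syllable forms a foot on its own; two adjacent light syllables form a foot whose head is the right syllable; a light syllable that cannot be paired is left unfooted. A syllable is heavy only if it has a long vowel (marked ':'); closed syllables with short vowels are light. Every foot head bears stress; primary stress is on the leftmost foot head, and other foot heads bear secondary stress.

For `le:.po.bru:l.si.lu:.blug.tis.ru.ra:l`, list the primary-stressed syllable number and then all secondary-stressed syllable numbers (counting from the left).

Weights: 1 le: H, 2 po L, 3 bru:l H, 4 si L, 5 lu: H, 6 blug L, 7 tis L, 8 ru L, 9 ra:l H.
Parse left to right (heavy = foot alone; LL = one foot; stranded L unfooted): (ˈle:) po (ˈbru:l) si (ˈlu:) (blug.ˈtis) ru (ˈra:l).
Foot heads: 1, 3, 5, 7, 9.
Primary stress on the leftmost head = syllable 1.
Secondary stress on 3, 5, 7, 9: ˈle:.po.ˌbru:l.si.ˌlu:.blug.ˌtis.ru.ˌra:l.

primary 1, secondary 3, 5, 7, 9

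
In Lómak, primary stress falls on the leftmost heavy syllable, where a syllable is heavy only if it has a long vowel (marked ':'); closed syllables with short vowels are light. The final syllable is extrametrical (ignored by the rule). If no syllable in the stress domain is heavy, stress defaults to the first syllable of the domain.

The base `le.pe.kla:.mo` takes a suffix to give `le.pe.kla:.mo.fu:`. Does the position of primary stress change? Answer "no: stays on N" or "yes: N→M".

Base `le.pe.kla:.mo` (4 syllables):
  The final syllable (4, mo) is extrametrical; the stress domain is syllables 1–3.
  Weights: 1 le L, 2 pe L, 3 kla: H.
  Heavy syllables in the domain: 3. The leftmost is syllable 3 (kla:).
  → primary stress on syllable 3.
Suffixed `le.pe.kla:.mo.fu:` (5 syllables):
  The final syllable (5, fu:) is extrametrical; the stress domain is syllables 1–4.
  Weights: 1 le L, 2 pe L, 3 kla: H, 4 mo L.
  Heavy syllables in the domain: 3. The leftmost is syllable 3 (kla:).
  → primary stress on syllable 3.

no: stays on 3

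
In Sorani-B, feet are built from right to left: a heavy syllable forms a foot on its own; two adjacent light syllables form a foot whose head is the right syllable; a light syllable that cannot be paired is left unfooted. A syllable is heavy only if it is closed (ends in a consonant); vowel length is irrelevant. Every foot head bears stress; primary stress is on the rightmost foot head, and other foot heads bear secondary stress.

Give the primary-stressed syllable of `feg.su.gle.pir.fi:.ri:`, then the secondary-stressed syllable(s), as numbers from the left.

primary 6, secondary 1, 3, 4

Weights: 1 feg H, 2 su L, 3 gle L, 4 pir H, 5 fi: L, 6 ri: L.
Parse right to left (heavy = foot alone; LL = one foot; stranded L unfooted): (ˈfeg) (su.ˈgle) (ˈpir) (fi:.ˈri:).
Foot heads: 1, 3, 4, 6.
Primary stress on the rightmost head = syllable 6.
Secondary stress on 1, 3, 4: ˌfeg.su.ˌgle.ˌpir.fi:.ˈri:.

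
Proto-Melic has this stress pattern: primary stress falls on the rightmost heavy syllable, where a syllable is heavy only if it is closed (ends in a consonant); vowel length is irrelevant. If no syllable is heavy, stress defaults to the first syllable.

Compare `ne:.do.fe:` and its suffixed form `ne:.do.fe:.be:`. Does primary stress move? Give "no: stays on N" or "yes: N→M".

no: stays on 1

Base `ne:.do.fe:` (3 syllables):
  Weights: 1 ne: L, 2 do L, 3 fe: L.
  No heavy syllable in the domain; default to the first syllable = syllable 1.
  → primary stress on syllable 1.
Suffixed `ne:.do.fe:.be:` (4 syllables):
  Weights: 1 ne: L, 2 do L, 3 fe: L, 4 be: L.
  No heavy syllable in the domain; default to the first syllable = syllable 1.
  → primary stress on syllable 1.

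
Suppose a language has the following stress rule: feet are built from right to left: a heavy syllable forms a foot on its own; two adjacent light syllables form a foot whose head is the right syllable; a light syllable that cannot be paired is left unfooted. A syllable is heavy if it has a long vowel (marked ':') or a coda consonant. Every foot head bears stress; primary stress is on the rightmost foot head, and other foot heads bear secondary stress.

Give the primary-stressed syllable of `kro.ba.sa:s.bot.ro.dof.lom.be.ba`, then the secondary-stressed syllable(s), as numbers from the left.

Weights: 1 kro L, 2 ba L, 3 sa:s H, 4 bot H, 5 ro L, 6 dof H, 7 lom H, 8 be L, 9 ba L.
Parse right to left (heavy = foot alone; LL = one foot; stranded L unfooted): (kro.ˈba) (ˈsa:s) (ˈbot) ro (ˈdof) (ˈlom) (be.ˈba).
Foot heads: 2, 3, 4, 6, 7, 9.
Primary stress on the rightmost head = syllable 9.
Secondary stress on 2, 3, 4, 6, 7: kro.ˌba.ˌsa:s.ˌbot.ro.ˌdof.ˌlom.be.ˈba.

primary 9, secondary 2, 3, 4, 6, 7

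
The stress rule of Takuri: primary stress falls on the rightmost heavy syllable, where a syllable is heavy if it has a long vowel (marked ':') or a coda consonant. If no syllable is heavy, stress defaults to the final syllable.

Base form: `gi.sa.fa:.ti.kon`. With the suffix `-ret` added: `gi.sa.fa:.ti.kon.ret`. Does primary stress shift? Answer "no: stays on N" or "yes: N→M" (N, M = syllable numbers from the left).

yes: 5→6

Base `gi.sa.fa:.ti.kon` (5 syllables):
  Weights: 1 gi L, 2 sa L, 3 fa: H, 4 ti L, 5 kon H.
  Heavy syllables in the domain: 3, 5. The rightmost is syllable 5 (kon).
  → primary stress on syllable 5.
Suffixed `gi.sa.fa:.ti.kon.ret` (6 syllables):
  Weights: 1 gi L, 2 sa L, 3 fa: H, 4 ti L, 5 kon H, 6 ret H.
  Heavy syllables in the domain: 3, 5, 6. The rightmost is syllable 6 (ret).
  → primary stress on syllable 6.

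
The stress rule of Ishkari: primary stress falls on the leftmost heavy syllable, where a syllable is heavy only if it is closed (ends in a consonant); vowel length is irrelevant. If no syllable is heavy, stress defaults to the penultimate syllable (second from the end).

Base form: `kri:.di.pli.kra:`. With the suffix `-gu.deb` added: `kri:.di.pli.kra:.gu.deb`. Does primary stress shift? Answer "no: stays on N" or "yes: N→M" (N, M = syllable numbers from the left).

Base `kri:.di.pli.kra:` (4 syllables):
  Weights: 1 kri: L, 2 di L, 3 pli L, 4 kra: L.
  No heavy syllable in the domain; default to the penultimate syllable (second from the end) = syllable 3.
  → primary stress on syllable 3.
Suffixed `kri:.di.pli.kra:.gu.deb` (6 syllables):
  Weights: 1 kri: L, 2 di L, 3 pli L, 4 kra: L, 5 gu L, 6 deb H.
  Heavy syllables in the domain: 6. The leftmost is syllable 6 (deb).
  → primary stress on syllable 6.

yes: 3→6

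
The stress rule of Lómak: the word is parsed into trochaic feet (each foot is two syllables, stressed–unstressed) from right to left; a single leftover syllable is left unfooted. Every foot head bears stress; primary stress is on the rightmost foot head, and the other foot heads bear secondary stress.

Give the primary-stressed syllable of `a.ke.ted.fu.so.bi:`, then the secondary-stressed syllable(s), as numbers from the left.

primary 5, secondary 1, 3

Parse right to left into trochaic (ˈσσ) feet: (ˈa.ke) (ˈted.fu) (ˈso.bi:).
Foot heads (stressed positions): 1, 3, 5.
End Rule Rightmost: primary stress on the rightmost head = syllable 5.
Secondary stress on 1, 3: ˌa.ke.ˌted.fu.ˈso.bi:.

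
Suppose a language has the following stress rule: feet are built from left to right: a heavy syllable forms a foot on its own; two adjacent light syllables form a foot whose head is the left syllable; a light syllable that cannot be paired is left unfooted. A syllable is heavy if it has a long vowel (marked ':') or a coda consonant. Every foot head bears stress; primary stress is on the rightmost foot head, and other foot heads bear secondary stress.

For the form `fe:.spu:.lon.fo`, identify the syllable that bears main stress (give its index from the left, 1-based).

3

Weights: 1 fe: H, 2 spu: H, 3 lon H, 4 fo L.
Parse left to right (heavy = foot alone; LL = one foot; stranded L unfooted): (ˈfe:) (ˈspu:) (ˈlon) fo.
Foot heads: 1, 2, 3.
Primary stress on the rightmost head = syllable 3.
Primary stress: syllable 3 → fe:.spu:.ˈlon.fo.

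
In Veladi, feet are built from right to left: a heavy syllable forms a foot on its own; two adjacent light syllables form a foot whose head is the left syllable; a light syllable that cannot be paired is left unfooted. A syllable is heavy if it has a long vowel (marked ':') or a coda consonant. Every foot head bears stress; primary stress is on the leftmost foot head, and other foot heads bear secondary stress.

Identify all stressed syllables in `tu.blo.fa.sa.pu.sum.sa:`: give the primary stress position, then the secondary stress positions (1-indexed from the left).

primary 2, secondary 4, 6, 7

Weights: 1 tu L, 2 blo L, 3 fa L, 4 sa L, 5 pu L, 6 sum H, 7 sa: H.
Parse right to left (heavy = foot alone; LL = one foot; stranded L unfooted): tu (ˈblo.fa) (ˈsa.pu) (ˈsum) (ˈsa:).
Foot heads: 2, 4, 6, 7.
Primary stress on the leftmost head = syllable 2.
Secondary stress on 4, 6, 7: tu.ˈblo.fa.ˌsa.pu.ˌsum.ˌsa:.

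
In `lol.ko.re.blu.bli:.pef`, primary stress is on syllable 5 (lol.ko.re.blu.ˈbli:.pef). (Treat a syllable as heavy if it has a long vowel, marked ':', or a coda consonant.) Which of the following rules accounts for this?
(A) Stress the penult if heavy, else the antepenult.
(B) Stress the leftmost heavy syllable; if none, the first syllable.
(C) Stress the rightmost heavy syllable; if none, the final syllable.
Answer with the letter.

Rule A → syllable 5 ✓.
Rule B → syllable 1 (observed: 5).
Rule C → syllable 6 (observed: 5).

A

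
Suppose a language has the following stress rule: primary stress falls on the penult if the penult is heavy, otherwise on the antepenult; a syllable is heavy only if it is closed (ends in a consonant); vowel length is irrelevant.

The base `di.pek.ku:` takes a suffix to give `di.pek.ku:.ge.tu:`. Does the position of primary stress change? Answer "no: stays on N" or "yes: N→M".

yes: 2→3

Base `di.pek.ku:` (3 syllables):
  Weights: 1 di L, 2 pek H, 3 ku: L.
  The penult (syllable 2, pek) is heavy, so it takes stress.
  → primary stress on syllable 2.
Suffixed `di.pek.ku:.ge.tu:` (5 syllables):
  Weights: 3 ku: L, 4 ge L, 5 tu: L.
  The penult (syllable 4, ge) is light, so stress falls on the antepenult (syllable 3, ku:).
  → primary stress on syllable 3.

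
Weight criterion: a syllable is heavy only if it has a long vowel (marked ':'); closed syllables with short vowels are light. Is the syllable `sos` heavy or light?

light

`sos`: short vowel, closed (coda /s/). Short vowel → light.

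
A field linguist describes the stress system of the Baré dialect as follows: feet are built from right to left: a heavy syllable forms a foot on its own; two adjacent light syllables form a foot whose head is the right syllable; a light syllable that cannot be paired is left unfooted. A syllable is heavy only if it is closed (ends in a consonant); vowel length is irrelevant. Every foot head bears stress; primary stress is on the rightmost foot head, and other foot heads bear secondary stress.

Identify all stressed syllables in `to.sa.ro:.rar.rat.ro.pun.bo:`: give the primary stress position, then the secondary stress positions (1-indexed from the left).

primary 7, secondary 3, 4, 5

Weights: 1 to L, 2 sa L, 3 ro: L, 4 rar H, 5 rat H, 6 ro L, 7 pun H, 8 bo: L.
Parse right to left (heavy = foot alone; LL = one foot; stranded L unfooted): to (sa.ˈro:) (ˈrar) (ˈrat) ro (ˈpun) bo:.
Foot heads: 3, 4, 5, 7.
Primary stress on the rightmost head = syllable 7.
Secondary stress on 3, 4, 5: to.sa.ˌro:.ˌrar.ˌrat.ro.ˈpun.bo:.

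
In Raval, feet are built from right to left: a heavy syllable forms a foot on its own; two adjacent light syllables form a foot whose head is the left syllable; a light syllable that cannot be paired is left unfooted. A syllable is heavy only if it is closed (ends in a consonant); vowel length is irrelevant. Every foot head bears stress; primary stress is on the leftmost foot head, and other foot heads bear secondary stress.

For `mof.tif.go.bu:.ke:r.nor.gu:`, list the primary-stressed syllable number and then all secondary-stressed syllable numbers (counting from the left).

Weights: 1 mof H, 2 tif H, 3 go L, 4 bu: L, 5 ke:r H, 6 nor H, 7 gu: L.
Parse right to left (heavy = foot alone; LL = one foot; stranded L unfooted): (ˈmof) (ˈtif) (ˈgo.bu:) (ˈke:r) (ˈnor) gu:.
Foot heads: 1, 2, 3, 5, 6.
Primary stress on the leftmost head = syllable 1.
Secondary stress on 2, 3, 5, 6: ˈmof.ˌtif.ˌgo.bu:.ˌke:r.ˌnor.gu:.

primary 1, secondary 2, 3, 5, 6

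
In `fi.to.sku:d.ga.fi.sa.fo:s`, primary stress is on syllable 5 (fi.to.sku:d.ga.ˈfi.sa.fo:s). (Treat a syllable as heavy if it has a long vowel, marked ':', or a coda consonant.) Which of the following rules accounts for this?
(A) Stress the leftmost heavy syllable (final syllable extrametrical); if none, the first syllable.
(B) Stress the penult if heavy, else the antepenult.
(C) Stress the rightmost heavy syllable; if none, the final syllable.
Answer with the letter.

B

Rule A → syllable 3 (observed: 5).
Rule B → syllable 5 ✓.
Rule C → syllable 7 (observed: 5).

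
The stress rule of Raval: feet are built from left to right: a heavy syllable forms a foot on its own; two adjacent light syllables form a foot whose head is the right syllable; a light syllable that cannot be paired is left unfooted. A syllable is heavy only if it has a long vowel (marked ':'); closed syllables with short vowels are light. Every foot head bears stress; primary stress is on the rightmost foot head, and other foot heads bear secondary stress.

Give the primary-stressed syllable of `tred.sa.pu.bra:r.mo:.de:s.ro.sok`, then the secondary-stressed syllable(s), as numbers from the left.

primary 8, secondary 2, 4, 5, 6

Weights: 1 tred L, 2 sa L, 3 pu L, 4 bra:r H, 5 mo: H, 6 de:s H, 7 ro L, 8 sok L.
Parse left to right (heavy = foot alone; LL = one foot; stranded L unfooted): (tred.ˈsa) pu (ˈbra:r) (ˈmo:) (ˈde:s) (ro.ˈsok).
Foot heads: 2, 4, 5, 6, 8.
Primary stress on the rightmost head = syllable 8.
Secondary stress on 2, 4, 5, 6: tred.ˌsa.pu.ˌbra:r.ˌmo:.ˌde:s.ro.ˈsok.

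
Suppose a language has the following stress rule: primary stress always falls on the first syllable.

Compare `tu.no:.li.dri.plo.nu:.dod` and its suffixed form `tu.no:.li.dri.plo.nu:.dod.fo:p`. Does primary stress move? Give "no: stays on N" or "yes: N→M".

Base `tu.no:.li.dri.plo.nu:.dod` (7 syllables):
  The word has 7 syllables; the first syllable is syllable 1 (tu).
  → primary stress on syllable 1.
Suffixed `tu.no:.li.dri.plo.nu:.dod.fo:p` (8 syllables):
  The word has 8 syllables; the first syllable is syllable 1 (tu).
  → primary stress on syllable 1.

no: stays on 1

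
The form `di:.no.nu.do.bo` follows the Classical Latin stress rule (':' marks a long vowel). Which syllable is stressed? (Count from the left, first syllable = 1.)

Classical Latin: stress the penult if heavy (long vowel or closed), else the antepenult.
Weights: 3 nu L, 4 do L, 5 bo L.
The penult (syllable 4, do) is light, so stress falls on the antepenult (syllable 3, nu).
Stress on syllable 3: di:.no.ˈnu.do.bo.

3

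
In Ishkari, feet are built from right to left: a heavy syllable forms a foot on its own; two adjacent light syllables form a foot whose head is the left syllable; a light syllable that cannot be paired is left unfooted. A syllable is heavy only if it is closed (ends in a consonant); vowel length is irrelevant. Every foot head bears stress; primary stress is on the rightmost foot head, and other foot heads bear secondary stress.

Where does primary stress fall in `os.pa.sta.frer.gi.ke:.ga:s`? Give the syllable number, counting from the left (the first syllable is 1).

7

Weights: 1 os H, 2 pa L, 3 sta L, 4 frer H, 5 gi L, 6 ke: L, 7 ga:s H.
Parse right to left (heavy = foot alone; LL = one foot; stranded L unfooted): (ˈos) (ˈpa.sta) (ˈfrer) (ˈgi.ke:) (ˈga:s).
Foot heads: 1, 2, 4, 5, 7.
Primary stress on the rightmost head = syllable 7.
Primary stress: syllable 7 → os.pa.sta.frer.gi.ke:.ˈga:s.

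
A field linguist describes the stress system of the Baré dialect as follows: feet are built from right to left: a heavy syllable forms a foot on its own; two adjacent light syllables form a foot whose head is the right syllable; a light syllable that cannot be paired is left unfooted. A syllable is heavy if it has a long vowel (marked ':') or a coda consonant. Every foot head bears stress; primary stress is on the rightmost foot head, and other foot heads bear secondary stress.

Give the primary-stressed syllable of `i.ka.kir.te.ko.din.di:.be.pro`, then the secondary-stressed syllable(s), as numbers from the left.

primary 9, secondary 2, 3, 5, 6, 7

Weights: 1 i L, 2 ka L, 3 kir H, 4 te L, 5 ko L, 6 din H, 7 di: H, 8 be L, 9 pro L.
Parse right to left (heavy = foot alone; LL = one foot; stranded L unfooted): (i.ˈka) (ˈkir) (te.ˈko) (ˈdin) (ˈdi:) (be.ˈpro).
Foot heads: 2, 3, 5, 6, 7, 9.
Primary stress on the rightmost head = syllable 9.
Secondary stress on 2, 3, 5, 6, 7: i.ˌka.ˌkir.te.ˌko.ˌdin.ˌdi:.be.ˈpro.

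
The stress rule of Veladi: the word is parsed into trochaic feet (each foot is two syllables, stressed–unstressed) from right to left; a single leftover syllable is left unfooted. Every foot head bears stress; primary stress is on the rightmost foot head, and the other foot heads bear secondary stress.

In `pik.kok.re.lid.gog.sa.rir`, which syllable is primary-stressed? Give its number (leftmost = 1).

6

Parse right to left into trochaic (ˈσσ) feet: pik (ˈkok.re) (ˈlid.gog) (ˈsa.rir). Syllable 1 is left unfooted.
Foot heads (stressed positions): 2, 4, 6.
End Rule Rightmost: primary stress on the rightmost head = syllable 6.
Primary stress: syllable 6 → pik.kok.re.lid.gog.ˈsa.rir.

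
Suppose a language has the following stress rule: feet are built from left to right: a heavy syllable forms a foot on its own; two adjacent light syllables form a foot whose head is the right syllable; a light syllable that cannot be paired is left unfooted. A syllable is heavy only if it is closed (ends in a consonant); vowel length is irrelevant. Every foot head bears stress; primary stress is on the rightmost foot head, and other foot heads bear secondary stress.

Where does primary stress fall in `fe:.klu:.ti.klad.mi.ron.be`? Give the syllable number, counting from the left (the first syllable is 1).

Weights: 1 fe: L, 2 klu: L, 3 ti L, 4 klad H, 5 mi L, 6 ron H, 7 be L.
Parse left to right (heavy = foot alone; LL = one foot; stranded L unfooted): (fe:.ˈklu:) ti (ˈklad) mi (ˈron) be.
Foot heads: 2, 4, 6.
Primary stress on the rightmost head = syllable 6.
Primary stress: syllable 6 → fe:.klu:.ti.klad.mi.ˈron.be.

6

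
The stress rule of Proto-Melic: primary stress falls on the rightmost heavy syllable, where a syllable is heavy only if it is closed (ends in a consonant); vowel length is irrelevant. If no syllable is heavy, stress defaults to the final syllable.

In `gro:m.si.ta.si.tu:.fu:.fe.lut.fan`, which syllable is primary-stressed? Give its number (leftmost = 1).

9

Weights: 1 gro:m H, 2 si L, 3 ta L, 4 si L, 5 tu: L, 6 fu: L, 7 fe L, 8 lut H, 9 fan H.
Heavy syllables in the domain: 1, 8, 9. The rightmost is syllable 9 (fan).
Primary stress: syllable 9 → gro:m.si.ta.si.tu:.fu:.fe.lut.ˈfan.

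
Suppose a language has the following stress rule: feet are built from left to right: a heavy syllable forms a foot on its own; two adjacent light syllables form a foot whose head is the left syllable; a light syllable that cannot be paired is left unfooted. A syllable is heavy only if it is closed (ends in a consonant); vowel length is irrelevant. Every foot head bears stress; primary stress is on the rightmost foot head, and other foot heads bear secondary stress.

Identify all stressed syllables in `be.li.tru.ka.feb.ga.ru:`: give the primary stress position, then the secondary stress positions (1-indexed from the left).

Weights: 1 be L, 2 li L, 3 tru L, 4 ka L, 5 feb H, 6 ga L, 7 ru: L.
Parse left to right (heavy = foot alone; LL = one foot; stranded L unfooted): (ˈbe.li) (ˈtru.ka) (ˈfeb) (ˈga.ru:).
Foot heads: 1, 3, 5, 6.
Primary stress on the rightmost head = syllable 6.
Secondary stress on 1, 3, 5: ˌbe.li.ˌtru.ka.ˌfeb.ˈga.ru:.

primary 6, secondary 1, 3, 5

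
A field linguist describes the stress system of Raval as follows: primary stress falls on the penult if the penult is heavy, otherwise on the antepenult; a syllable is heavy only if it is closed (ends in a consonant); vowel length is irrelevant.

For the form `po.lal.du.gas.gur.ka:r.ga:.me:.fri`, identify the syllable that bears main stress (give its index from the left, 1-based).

7

Weights: 7 ga: L, 8 me: L, 9 fri L.
The penult (syllable 8, me:) is light, so stress falls on the antepenult (syllable 7, ga:).
Primary stress: syllable 7 → po.lal.du.gas.gur.ka:r.ˈga:.me:.fri.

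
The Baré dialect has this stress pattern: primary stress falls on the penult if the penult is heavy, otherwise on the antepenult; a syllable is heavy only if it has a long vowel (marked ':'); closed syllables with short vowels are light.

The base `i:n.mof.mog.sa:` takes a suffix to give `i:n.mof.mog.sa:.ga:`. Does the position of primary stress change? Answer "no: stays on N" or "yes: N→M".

yes: 2→4

Base `i:n.mof.mog.sa:` (4 syllables):
  Weights: 2 mof L, 3 mog L, 4 sa: H.
  The penult (syllable 3, mog) is light, so stress falls on the antepenult (syllable 2, mof).
  → primary stress on syllable 2.
Suffixed `i:n.mof.mog.sa:.ga:` (5 syllables):
  Weights: 3 mog L, 4 sa: H, 5 ga: H.
  The penult (syllable 4, sa:) is heavy, so it takes stress.
  → primary stress on syllable 4.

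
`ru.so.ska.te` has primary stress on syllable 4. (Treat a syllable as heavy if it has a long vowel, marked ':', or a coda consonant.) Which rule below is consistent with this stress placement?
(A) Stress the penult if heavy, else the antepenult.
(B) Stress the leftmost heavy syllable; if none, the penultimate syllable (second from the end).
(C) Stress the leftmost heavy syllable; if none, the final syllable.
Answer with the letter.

Rule A → syllable 2 (observed: 4).
Rule B → syllable 3 (observed: 4).
Rule C → syllable 4 ✓.

C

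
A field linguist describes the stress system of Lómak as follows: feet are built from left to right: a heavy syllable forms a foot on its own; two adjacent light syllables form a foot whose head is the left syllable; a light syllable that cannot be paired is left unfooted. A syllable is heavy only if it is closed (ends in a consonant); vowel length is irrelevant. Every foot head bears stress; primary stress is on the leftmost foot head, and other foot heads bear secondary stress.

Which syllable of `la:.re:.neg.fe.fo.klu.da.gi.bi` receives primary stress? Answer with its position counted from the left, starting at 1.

Weights: 1 la: L, 2 re: L, 3 neg H, 4 fe L, 5 fo L, 6 klu L, 7 da L, 8 gi L, 9 bi L.
Parse left to right (heavy = foot alone; LL = one foot; stranded L unfooted): (ˈla:.re:) (ˈneg) (ˈfe.fo) (ˈklu.da) (ˈgi.bi).
Foot heads: 1, 3, 4, 6, 8.
Primary stress on the leftmost head = syllable 1.
Primary stress: syllable 1 → ˈla:.re:.neg.fe.fo.klu.da.gi.bi.

1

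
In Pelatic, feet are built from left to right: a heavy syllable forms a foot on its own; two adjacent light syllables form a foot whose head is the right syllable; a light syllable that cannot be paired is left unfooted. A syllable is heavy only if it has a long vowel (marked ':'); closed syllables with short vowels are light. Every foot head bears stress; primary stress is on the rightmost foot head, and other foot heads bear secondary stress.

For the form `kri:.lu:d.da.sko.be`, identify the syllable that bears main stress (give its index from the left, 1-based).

4

Weights: 1 kri: H, 2 lu:d H, 3 da L, 4 sko L, 5 be L.
Parse left to right (heavy = foot alone; LL = one foot; stranded L unfooted): (ˈkri:) (ˈlu:d) (da.ˈsko) be.
Foot heads: 1, 2, 4.
Primary stress on the rightmost head = syllable 4.
Primary stress: syllable 4 → kri:.lu:d.da.ˈsko.be.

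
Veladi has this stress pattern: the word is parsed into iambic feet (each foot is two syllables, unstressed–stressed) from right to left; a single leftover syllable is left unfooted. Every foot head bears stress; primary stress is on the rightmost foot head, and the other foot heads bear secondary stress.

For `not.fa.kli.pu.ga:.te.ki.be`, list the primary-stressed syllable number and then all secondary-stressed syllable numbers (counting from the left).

primary 8, secondary 2, 4, 6

Parse right to left into iambic (σˈσ) feet: (not.ˈfa) (kli.ˈpu) (ga:.ˈte) (ki.ˈbe).
Foot heads (stressed positions): 2, 4, 6, 8.
End Rule Rightmost: primary stress on the rightmost head = syllable 8.
Secondary stress on 2, 4, 6: not.ˌfa.kli.ˌpu.ga:.ˌte.ki.ˈbe.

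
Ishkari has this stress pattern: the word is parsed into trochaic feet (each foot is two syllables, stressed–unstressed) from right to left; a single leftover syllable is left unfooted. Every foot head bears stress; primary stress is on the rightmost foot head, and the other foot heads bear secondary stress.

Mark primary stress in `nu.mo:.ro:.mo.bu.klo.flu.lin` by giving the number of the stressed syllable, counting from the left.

7

Parse right to left into trochaic (ˈσσ) feet: (ˈnu.mo:) (ˈro:.mo) (ˈbu.klo) (ˈflu.lin).
Foot heads (stressed positions): 1, 3, 5, 7.
End Rule Rightmost: primary stress on the rightmost head = syllable 7.
Primary stress: syllable 7 → nu.mo:.ro:.mo.bu.klo.ˈflu.lin.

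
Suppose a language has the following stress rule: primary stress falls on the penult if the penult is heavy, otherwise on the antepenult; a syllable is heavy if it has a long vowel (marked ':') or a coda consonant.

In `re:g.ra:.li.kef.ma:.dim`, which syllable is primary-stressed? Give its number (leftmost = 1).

5

Weights: 4 kef H, 5 ma: H, 6 dim H.
The penult (syllable 5, ma:) is heavy, so it takes stress.
Primary stress: syllable 5 → re:g.ra:.li.kef.ˈma:.dim.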